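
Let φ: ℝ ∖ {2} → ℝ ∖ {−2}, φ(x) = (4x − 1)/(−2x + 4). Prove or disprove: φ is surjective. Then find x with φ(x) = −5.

19/6

For any y ≠ −2, solving y(−2x + 4) = 4x − 1 for x gives a well-defined x ≠ 2. So φ is surjective.
Solving φ(x) = −5: cross-multiplying gives 4x − 1 = −5(−2x + 4), which rearranges to −6x = −19, so x = 19/6.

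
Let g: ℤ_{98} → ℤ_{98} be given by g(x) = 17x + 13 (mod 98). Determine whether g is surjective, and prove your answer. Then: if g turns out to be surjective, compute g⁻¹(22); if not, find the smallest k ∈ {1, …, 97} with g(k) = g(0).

87

Since gcd(17, 98) = 1, 17 is invertible modulo 98. Euclid's algorithm: 98 = 5·17 + 13, 17 = 1·13 + 4, 13 = 3·4 + 1; back-substituting gives 1 = 75·17 − 13·98, so 17⁻¹ ≡ 75 (mod 98).
Then y ↦ 75(y − 13) is a two-sided inverse to g, so every y ∈ ℤ_{98} has a preimage.
Thus g is surjective.
Since g is surjective, we find g⁻¹(22): we need 17x ≡ 22 − 13 ≡ 9 (mod 98). Using 17⁻¹ = 75: x ≡ 75·9 = 675 = 6·98 + 87, so x = 87.
Check: g(87) = 17·87 + 13 = 1492 = 15·98 + 22 ≡ 22 (mod 98).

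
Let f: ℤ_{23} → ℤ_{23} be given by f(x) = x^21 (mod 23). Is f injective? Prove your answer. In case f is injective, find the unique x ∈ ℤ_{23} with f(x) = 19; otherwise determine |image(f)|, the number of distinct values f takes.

17

Since 23 is prime, the nonzero elements of ℤ_{23} form a cyclic group of order 22.
As gcd(21, 22) = 1, raising to the 21st power is a bijection on this group: if x_1^21 ≡ x_2^21 then (x_1x_2^{−1})^21 = 1, and the only element of order dividing gcd(21, 22) = 1 is 1, so x_1 = x_2.
With f(0) = 0 this makes f injective on all of ℤ_{23}, hence bijective (finite equal-size domain and codomain). In particular f is injective.
Since f is injective, we find the preimage of 19. The inverse of x ↦ x^21 on (ℤ_{23})^× is x ↦ x^21, because 21·21 = 441 = 20·22 + 1 ≡ 1 (mod 22) and x^{22} = 1 for x ≠ 0 (Fermat). So f⁻¹(19) = 19^21 mod 23.
Repeated squaring mod 23: 19^1 ≡ 19, 19^2 ≡ 19² = 361 ≡ 16, 19^4 ≡ 16² = 256 ≡ 3, 19^8 ≡ 3² = 9, 19^16 ≡ 9² = 81 ≡ 12. Since 21 = 16 + 4 + 1, 19^21 ≡ 12·3·19: 12·3 = 36 ≡ 13, then 13·19 = 247 ≡ 17. So 19^21 ≡ 17 (mod 23).
Hence f⁻¹(19) = 17.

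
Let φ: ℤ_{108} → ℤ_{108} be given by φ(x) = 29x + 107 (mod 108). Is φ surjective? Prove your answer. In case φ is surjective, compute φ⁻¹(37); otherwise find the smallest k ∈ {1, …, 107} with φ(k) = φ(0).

46

Since gcd(29, 108) = 1, 29 is invertible modulo 108. Euclid's algorithm: 108 = 3·29 + 21, 29 = 1·21 + 8, 21 = 2·8 + 5, 8 = 1·5 + 3, 5 = 1·3 + 2, 3 = 1·2 + 1; back-substituting gives 1 = 41·29 − 11·108, so 29⁻¹ ≡ 41 (mod 108).
For any y ∈ ℤ_{108}, x = 41(y − 107) mod 108 satisfies φ(x) = 29·41(y − 107) + 107 ≡ y (since 29·41 ≡ 1 mod 108). So every y has a preimage.
Hence φ is surjective.
Since φ is surjective, we compute φ⁻¹(37): solve 29x + 107 ≡ 37 (mod 108), i.e. 29x ≡ 38 (mod 108).
Multiplying by 29⁻¹ = 41 gives x ≡ 41·38 = 1558 = 14·108 + 46 ≡ 46 (mod 108).
Check: φ(46) = 29·46 + 107 = 1441 = 13·108 + 37 ≡ 37 (mod 108).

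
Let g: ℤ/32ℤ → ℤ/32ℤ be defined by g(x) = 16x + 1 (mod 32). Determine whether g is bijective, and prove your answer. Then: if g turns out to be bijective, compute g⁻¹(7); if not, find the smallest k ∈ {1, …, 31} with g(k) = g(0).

2

We have gcd(16, 32) = 16 > 1. Taking u = 0 and v = 2: g(0) = 1 and g(2) = 16·2 + 1 = 33 ≡ 1 (mod 32).
So g(0) = g(2) while 0 ≠ 2, hence g is not injective, hence not bijective.
Since g is not bijective, we find the least positive k with g(k) = g(0): this means 16k ≡ 0 (mod 32), i.e. 32 ∣ 16k. Since gcd(16, 32) = 16, dividing through by 16 this holds exactly when 2 ∣ k.
The smallest positive such k is 2.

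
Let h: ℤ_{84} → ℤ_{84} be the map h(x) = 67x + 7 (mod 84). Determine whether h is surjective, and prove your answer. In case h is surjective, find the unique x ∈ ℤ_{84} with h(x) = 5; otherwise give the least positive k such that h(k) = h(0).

10

Recall that surjectivity means every element of the codomain has a preimage under h.
Since gcd(67, 84) = 1, 67 is invertible modulo 84. Euclid's algorithm: 84 = 1·67 + 17, 67 = 3·17 + 16, 17 = 1·16 + 1; back-substituting gives 1 = 79·67 − 63·84, so 67⁻¹ ≡ 79 (mod 84).
Then y ↦ 79(y − 7) is a two-sided inverse to h, so every y ∈ ℤ_{84} has a preimage.
So h is surjective.
Since h is surjective, we find h⁻¹(5): we need 67x ≡ 5 − 7 ≡ 82 (mod 84). Using 67⁻¹ = 79: x ≡ 79·82 = 6478 = 77·84 + 10, so x = 10.
Check: h(10) = 67·10 + 7 = 677 = 8·84 + 5 ≡ 5 (mod 84).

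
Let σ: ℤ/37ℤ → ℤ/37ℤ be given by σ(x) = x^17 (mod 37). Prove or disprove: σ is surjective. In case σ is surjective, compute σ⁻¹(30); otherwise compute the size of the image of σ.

21

Since 37 is prime, the nonzero elements of ℤ/37ℤ form a cyclic group of order 36.
As gcd(17, 36) = 1, raising to the 17th power is a bijection on this group: if s^17 ≡ t^17 then (st^{−1})^17 = 1, and the only element of order dividing gcd(17, 36) = 1 is 1, so s = t.
With σ(0) = 0 this makes σ injective on all of ℤ/37ℤ, hence bijective (finite equal-size domain and codomain). In particular σ is surjective.
Since σ is surjective, we find the preimage of 30. The inverse of x ↦ x^17 on (ℤ/37ℤ)^× is x ↦ x^17, because 17·17 = 289 = 8·36 + 1 ≡ 1 (mod 36) and x^{36} = 1 for x ≠ 0 (Fermat). So σ⁻¹(30) = 30^17 mod 37.
Repeated squaring mod 37: 30^1 ≡ 30, 30^2 ≡ 30² = 900 ≡ 12, 30^4 ≡ 12² = 144 ≡ 33, 30^8 ≡ 33² = 1089 ≡ 16, 30^16 ≡ 16² = 256 ≡ 34. Since 17 = 16 + 1, 30^17 ≡ 34·30: 34·30 = 1020 ≡ 21. So 30^17 ≡ 21 (mod 37).
Hence σ⁻¹(30) = 21.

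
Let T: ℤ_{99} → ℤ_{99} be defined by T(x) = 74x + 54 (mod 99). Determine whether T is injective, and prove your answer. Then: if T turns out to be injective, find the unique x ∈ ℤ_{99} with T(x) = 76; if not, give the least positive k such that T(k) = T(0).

11

If T(u) = T(v), then 74u ≡ 74v (mod 99). Because gcd(74, 99) = 1, we may cancel 74 to get u ≡ v (mod 99).
Therefore T is injective.
We now compute 74⁻¹ mod 99 explicitly. Euclid's algorithm: 99 = 1·74 + 25, 74 = 2·25 + 24, 25 = 1·24 + 1; back-substituting gives 1 = 95·74 − 71·99, so 74⁻¹ ≡ 95 (mod 99).
Since T is injective, we find T⁻¹(76): we need 74x ≡ 76 − 54 ≡ 22 (mod 99). Using 74⁻¹ = 95: x ≡ 95·22 = 2090 = 21·99 + 11, so x = 11.
Check: T(11) = 74·11 + 54 = 868 = 8·99 + 76 ≡ 76 (mod 99).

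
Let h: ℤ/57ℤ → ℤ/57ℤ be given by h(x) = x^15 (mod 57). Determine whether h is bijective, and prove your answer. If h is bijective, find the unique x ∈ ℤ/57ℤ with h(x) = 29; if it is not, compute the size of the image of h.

h(1) = 1^15 = 1.
h(7): Repeated squaring mod 57: 7^1 ≡ 7, 7^2 ≡ 7² = 49, 7^4 ≡ 49² = 2401 ≡ 7, 7^8 ≡ 7² = 49. Since 15 = 8 + 4 + 2 + 1, 7^15 ≡ 49·7·49·7: 49·7 = 343 ≡ 1, then 1·49 = 49, then 49·7 = 343 ≡ 1. So 7^15 ≡ 1 (mod 57).
So h(1) = h(7) = 1 while 1 ≠ 7, hence h is not injective, hence not bijective.
Since h is not bijective, we determine |image(h)|. Computing x^15 mod 57 for each x (by repeated squaring, reducing mod 57 at every step), the values h(0), h(1), …, h(56) are: 0, 1, 50, 12, 49, 26, 30, 1, 56, 30, 46, 20, 18, 46, 50, 27, 7, 26, 18, 19, 20, 12, 31, 11, 45, 49, 20, 18, 49, 8, 39, 37, 8, 12, 46, 26, 45, 37, 38, 39, 31, 50, 30, 7, 11, 39, 37, 11, 27, 1, 56, 27, 31, 8, 45, 7, 56.
The distinct values are {0, 1, 7, 8, 11, 12, 18, 19, 20, 26, 27, 30, 31, 37, 38, 39, 45, 46, 49, 50, 56}; there are 21 of them.

21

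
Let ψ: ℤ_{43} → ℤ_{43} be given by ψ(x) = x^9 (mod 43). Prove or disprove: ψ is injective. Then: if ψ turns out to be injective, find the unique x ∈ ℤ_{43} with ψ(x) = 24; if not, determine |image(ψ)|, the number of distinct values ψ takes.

15

ψ(1) = 1^9 = 1.
ψ(6): Repeated squaring mod 43: 6^1 ≡ 6, 6^2 ≡ 6² = 36, 6^4 ≡ 36² = 1296 ≡ 6, 6^8 ≡ 6² = 36. Since 9 = 8 + 1, 6^9 ≡ 36·6: 36·6 = 216 ≡ 1. So 6^9 ≡ 1 (mod 43).
So ψ(1) = ψ(6) = 1 while 1 ≠ 6, so ψ is not injective.
Since ψ is not injective, we determine |image(ψ)|. Computing x^9 mod 43 for each x (by repeated squaring, reducing mod 43 at every step), the values ψ(0), ψ(1), …, ψ(42) are: 0, 1, 39, 32, 16, 22, 1, 42, 22, 35, 41, 35, 39, 21, 4, 16, 41, 41, 32, 27, 8, 11, 32, 35, 16, 11, 2, 2, 27, 39, 22, 4, 8, 2, 8, 21, 1, 42, 21, 27, 11, 4, 42.
The distinct values are {0, 1, 2, 4, 8, 11, 16, 21, 22, 27, 32, 35, 39, 41, 42}; there are 15 of them.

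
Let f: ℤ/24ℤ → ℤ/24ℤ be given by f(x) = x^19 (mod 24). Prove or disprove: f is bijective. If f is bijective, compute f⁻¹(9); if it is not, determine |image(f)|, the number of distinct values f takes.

15

f(0) = 0^19 = 0.
f(6): Repeated squaring mod 24: 6^1 ≡ 6, 6^2 ≡ 6² = 36 ≡ 12, 6^4 ≡ 12² = 144 ≡ 0, 6^8 ≡ 0² = 0, 6^16 ≡ 0² = 0. Since 19 = 16 + 2 + 1, 6^19 ≡ 0·12·6: 0·12 = 0, then 0·6 = 0. So 6^19 ≡ 0 (mod 24).
So f(0) = f(6) = 0 while 0 ≠ 6, hence f is not injective, hence not bijective.
Since f is not bijective, we determine |image(f)|. Computing x^19 mod 24 for each x (by repeated squaring, reducing mod 24 at every step), the values f(0), f(1), …, f(23) are: 0, 1, 8, 3, 16, 5, 0, 7, 8, 9, 16, 11, 0, 13, 8, 15, 16, 17, 0, 19, 8, 21, 16, 23.
The distinct values are {0, 1, 3, 5, 7, 8, 9, 11, 13, 15, 16, 17, 19, 21, 23}; there are 15 of them.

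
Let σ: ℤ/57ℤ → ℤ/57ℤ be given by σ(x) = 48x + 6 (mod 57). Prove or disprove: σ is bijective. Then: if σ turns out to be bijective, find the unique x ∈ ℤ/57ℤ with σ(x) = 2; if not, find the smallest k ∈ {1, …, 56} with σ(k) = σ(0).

By definition, injectivity means: for all a, b in the domain, σ(a) = σ(b) implies a = b.
We have gcd(48, 57) = 3 > 1. Taking a = 0 and b = 19: σ(0) = 6 and σ(19) = 48·19 + 6 = 918 ≡ 6 (mod 57).
So σ(0) = σ(19) while 0 ≠ 19, thus σ is not injective, hence not bijective.
Since σ is not bijective, we find the least positive k with σ(k) = σ(0): this means 48k ≡ 0 (mod 57), i.e. 57 ∣ 48k. Since gcd(48, 57) = 3, dividing through by 3 this holds exactly when 19 ∣ 16k, and as gcd(16, 19) = 1, exactly when 19 ∣ k.
The smallest positive such k is 19.

19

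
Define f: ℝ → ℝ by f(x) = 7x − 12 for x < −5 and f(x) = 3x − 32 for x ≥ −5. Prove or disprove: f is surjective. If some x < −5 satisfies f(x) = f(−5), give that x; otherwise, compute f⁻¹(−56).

-44/7

Both pieces are strictly increasing (slopes 7 and 3), so each is injective on its own interval.
The left piece maps (−∞, −5) onto (−∞, −47); the right piece maps [−5, ∞) onto [−47, ∞).
These images together cover ℝ, so f is surjective.
Because the two images are disjoint, no x < −5 has f(x) = f(−5), so we compute f⁻¹(−56): −56 lies in (−∞, −47), so solve 7x − 12 = −56: x = (−56 + 12)/7 = −44/7.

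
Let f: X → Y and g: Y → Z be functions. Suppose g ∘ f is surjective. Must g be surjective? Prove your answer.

Let c ∈ Z. Since g ∘ f is surjective, some a ∈ X has g(f(a)) = c. Then b = f(a) ∈ Y satisfies g(b) = c. So g is surjective.

surjective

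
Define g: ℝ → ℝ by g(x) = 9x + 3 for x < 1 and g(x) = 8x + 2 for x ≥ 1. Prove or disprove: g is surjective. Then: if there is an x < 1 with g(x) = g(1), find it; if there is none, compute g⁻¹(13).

7/9

Both pieces are strictly increasing (slopes 9 and 8), so each is injective on its own interval.
The left piece maps (−∞, 1) onto (−∞, 12); the right piece maps [1, ∞) onto [10, ∞).
The union (−∞, 12) ∪ [10, ∞) covers ℝ, so g is surjective.
For the follow-up: the images overlap, so an x < 1 with g(x) = g(1) exists. g(1) = 10; solving 9x + 3 = 10 for x < 1 gives x = (10 − 3)/9 = 7/9.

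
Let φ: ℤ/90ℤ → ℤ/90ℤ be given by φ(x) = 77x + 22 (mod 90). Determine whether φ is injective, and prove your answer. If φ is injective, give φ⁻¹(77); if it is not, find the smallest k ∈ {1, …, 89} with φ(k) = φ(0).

65

If φ(a) = φ(b), then 77a ≡ 77b (mod 90). Because gcd(77, 90) = 1, we may cancel 77 to get a ≡ b (mod 90).
Hence φ is injective.
We now compute 77⁻¹ mod 90 explicitly. Euclid's algorithm: 90 = 1·77 + 13, 77 = 5·13 + 12, 13 = 1·12 + 1; back-substituting gives 1 = 83·77 − 71·90, so 77⁻¹ ≡ 83 (mod 90).
Since φ is injective, we compute φ⁻¹(77): solve 77x + 22 ≡ 77 (mod 90), i.e. 77x ≡ 55 (mod 90).
Multiplying by 77⁻¹ = 83 gives x ≡ 83·55 = 4565 = 50·90 + 65 ≡ 65 (mod 90).
Check: φ(65) = 77·65 + 22 = 5027 = 55·90 + 77 ≡ 77 (mod 90).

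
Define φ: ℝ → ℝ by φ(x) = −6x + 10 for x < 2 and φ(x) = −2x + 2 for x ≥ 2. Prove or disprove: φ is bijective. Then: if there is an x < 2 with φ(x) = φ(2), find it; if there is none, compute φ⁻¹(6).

Both pieces are strictly decreasing (slopes −6 and −2), so each is injective on its own interval.
The left piece maps (−∞, 2) onto (−2, ∞); the right piece maps [2, ∞) onto (−∞, −2].
Since −2 = −2, the images partition ℝ: φ is injective and surjective, hence bijective.
Because the two images are disjoint, no x < 2 has φ(x) = φ(2), so we compute φ⁻¹(6): 6 lies in (−2, ∞), so solve −6x + 10 = 6: x = (6 − 10)/(−6) = 2/3.

2/3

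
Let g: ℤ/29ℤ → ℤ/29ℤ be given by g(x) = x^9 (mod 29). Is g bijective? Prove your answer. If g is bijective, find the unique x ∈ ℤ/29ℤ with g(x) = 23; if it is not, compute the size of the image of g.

20

Since 29 is prime, the nonzero elements of ℤ/29ℤ form a cyclic group of order 28.
As gcd(9, 28) = 1, raising to the 9th power is a bijection on this group: if u^9 ≡ v^9 then (uv^{−1})^9 = 1, and the only element of order dividing gcd(9, 28) = 1 is 1, so u = v.
With g(0) = 0 this makes g injective on all of ℤ/29ℤ, hence bijective (finite equal-size domain and codomain). In particular g is bijective.
Since g is bijective, we find the preimage of 23. The inverse of x ↦ x^9 on (ℤ/29ℤ)^× is x ↦ x^25, because 9·25 = 225 = 8·28 + 1 ≡ 1 (mod 28) and x^{28} = 1 for x ≠ 0 (Fermat). So g⁻¹(23) = 23^25 mod 29.
Repeated squaring mod 29: 23^1 ≡ 23, 23^2 ≡ 23² = 529 ≡ 7, 23^4 ≡ 7² = 49 ≡ 20, 23^8 ≡ 20² = 400 ≡ 23, 23^16 ≡ 23² = 529 ≡ 7. Since 25 = 16 + 8 + 1, 23^25 ≡ 7·23·23: 7·23 = 161 ≡ 16, then 16·23 = 368 ≡ 20. So 23^25 ≡ 20 (mod 29).
Hence g⁻¹(23) = 20.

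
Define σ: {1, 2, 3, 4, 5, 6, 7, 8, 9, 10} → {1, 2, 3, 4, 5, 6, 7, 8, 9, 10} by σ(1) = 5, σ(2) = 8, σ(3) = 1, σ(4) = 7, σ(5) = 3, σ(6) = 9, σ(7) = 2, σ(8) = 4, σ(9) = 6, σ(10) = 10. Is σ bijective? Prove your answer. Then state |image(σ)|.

10

The values 5, 8, 1, 7, 3, 9, 2, 4, 6, 10 are a permutation of {1, 2, 3, 4, 5, 6, 7, 8, 9, 10}: each element appears exactly once.
So σ is injective and surjective, hence bijective.
The image of σ is {1, 2, 3, 4, 5, 6, 7, 8, 9, 10}, which has 10 elements.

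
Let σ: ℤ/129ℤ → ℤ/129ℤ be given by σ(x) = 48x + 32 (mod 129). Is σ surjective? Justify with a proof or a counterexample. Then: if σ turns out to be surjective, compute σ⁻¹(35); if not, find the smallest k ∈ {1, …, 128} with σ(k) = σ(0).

43

Recall that surjectivity means every element of the codomain has a preimage under σ.
Since gcd(48, 129) = 3, we have 48x ≡ 0 (mod 3) for all x, so σ(x) ≡ 2 (mod 3).
But 0 ≢ 2 (mod 3), so 0 ∈ ℤ/129ℤ has no preimage. Thus σ is not surjective.
Since σ is not surjective, we find the least positive k with σ(k) = σ(0): this means 48k ≡ 0 (mod 129), i.e. 129 ∣ 48k. Since gcd(48, 129) = 3, dividing through by 3 this holds exactly when 43 ∣ 16k, and as gcd(16, 43) = 1, exactly when 43 ∣ k.
The smallest positive such k is 43.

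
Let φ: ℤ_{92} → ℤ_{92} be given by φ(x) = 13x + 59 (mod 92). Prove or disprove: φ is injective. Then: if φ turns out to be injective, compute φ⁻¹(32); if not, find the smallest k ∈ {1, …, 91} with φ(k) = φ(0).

5

If φ(x_1) = φ(x_2), then 13x_1 ≡ 13x_2 (mod 92). Because gcd(13, 92) = 1, we may cancel 13 to get x_1 ≡ x_2 (mod 92).
So φ is injective.
We now compute 13⁻¹ mod 92 explicitly. Euclid's algorithm: 92 = 7·13 + 1; back-substituting gives 1 = 85·13 − 12·92, so 13⁻¹ ≡ 85 (mod 92).
Since φ is injective, we compute φ⁻¹(32): solve 13x + 59 ≡ 32 (mod 92), i.e. 13x ≡ 65 (mod 92).
Multiplying by 13⁻¹ = 85 gives x ≡ 85·65 = 5525 = 60·92 + 5 ≡ 5 (mod 92).
Check: φ(5) = 13·5 + 59 = 124 = 1·92 + 32 ≡ 32 (mod 92).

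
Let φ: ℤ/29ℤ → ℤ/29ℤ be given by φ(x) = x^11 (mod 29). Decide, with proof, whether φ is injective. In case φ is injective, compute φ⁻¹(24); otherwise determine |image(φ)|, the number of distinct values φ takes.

25

Since 29 is prime, the nonzero elements of ℤ/29ℤ form a cyclic group of order 28.
As gcd(11, 28) = 1, raising to the 11th power is a bijection on this group: if u^11 ≡ v^11 then (uv^{−1})^11 = 1, and the only element of order dividing gcd(11, 28) = 1 is 1, so u = v.
With φ(0) = 0 this makes φ injective on all of ℤ/29ℤ, hence bijective (finite equal-size domain and codomain). In particular φ is injective.
Since φ is injective, we find the preimage of 24. The inverse of x ↦ x^11 on (ℤ/29ℤ)^× is x ↦ x^23, because 11·23 = 253 = 9·28 + 1 ≡ 1 (mod 28) and x^{28} = 1 for x ≠ 0 (Fermat). So φ⁻¹(24) = 24^23 mod 29.
Repeated squaring mod 29: 24^1 ≡ 24, 24^2 ≡ 24² = 576 ≡ 25, 24^4 ≡ 25² = 625 ≡ 16, 24^8 ≡ 16² = 256 ≡ 24, 24^16 ≡ 24² = 576 ≡ 25. Since 23 = 16 + 4 + 2 + 1, 24^23 ≡ 25·16·25·24: 25·16 = 400 ≡ 23, then 23·25 = 575 ≡ 24, then 24·24 = 576 ≡ 25. So 24^23 ≡ 25 (mod 29).
Hence φ⁻¹(24) = 25.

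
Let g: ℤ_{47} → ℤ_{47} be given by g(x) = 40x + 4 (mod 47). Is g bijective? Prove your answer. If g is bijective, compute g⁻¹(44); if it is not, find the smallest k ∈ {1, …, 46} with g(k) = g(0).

Suppose g(x_1) = g(x_2) in ℤ_{47}. Then 40x_1 + 4 ≡ 40x_2 + 4 (mod 47), thus 40(x_1 − x_2) ≡ 0 (mod 47).
Since gcd(40, 47) = 1, 40 is invertible modulo 47, so x_1 − x_2 ≡ 0 (mod 47), i.e. x_1 = x_2.
We now compute 40⁻¹ mod 47 explicitly. Euclid's algorithm: 47 = 1·40 + 7, 40 = 5·7 + 5, 7 = 1·5 + 2, 5 = 2·2 + 1; back-substituting gives 1 = 20·40 − 17·47, so 40⁻¹ ≡ 20 (mod 47).
For any y ∈ ℤ_{47}, x = 20(y − 4) mod 47 satisfies g(x) = 40·20(y − 4) + 4 ≡ y (since 40·20 ≡ 1 mod 47). So every y has a preimage.
Hence g is bijective.
Since g is bijective, we compute g⁻¹(44): solve 40x + 4 ≡ 44 (mod 47), i.e. 40x ≡ 40 (mod 47).
Multiplying by 40⁻¹ = 20 gives x ≡ 20·40 = 800 = 17·47 + 1 ≡ 1 (mod 47).
Check: g(1) = 40·1 + 4 = 44 ≡ 44 (mod 47).

1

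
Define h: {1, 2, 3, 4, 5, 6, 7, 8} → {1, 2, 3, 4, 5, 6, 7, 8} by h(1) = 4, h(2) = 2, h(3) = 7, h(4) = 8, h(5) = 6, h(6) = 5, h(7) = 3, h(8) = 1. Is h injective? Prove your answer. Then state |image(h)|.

The values h(1), …, h(8) are 4, 2, 7, 8, 6, 5, 3, 1 — all distinct.
So h(s) = h(t) only when s = t, and h is injective.
The image of h is {1, 2, 3, 4, 5, 6, 7, 8}, which has 8 elements.

8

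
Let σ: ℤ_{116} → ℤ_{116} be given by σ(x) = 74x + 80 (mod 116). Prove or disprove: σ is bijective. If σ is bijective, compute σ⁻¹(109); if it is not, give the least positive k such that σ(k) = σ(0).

58

We have gcd(74, 116) = 2 > 1. Taking x_1 = 0 and x_2 = 58: σ(0) = 80 and σ(58) = 74·58 + 80 = 4372 ≡ 80 (mod 116).
So σ(0) = σ(58) while 0 ≠ 58, hence σ is not injective, hence not bijective.
Since σ is not bijective, we find the least positive k with σ(k) = σ(0): this means 74k ≡ 0 (mod 116), i.e. 116 ∣ 74k. Since gcd(74, 116) = 2, dividing through by 2 this holds exactly when 58 ∣ 37k, and as gcd(37, 58) = 1, exactly when 58 ∣ k.
The smallest positive such k is 58.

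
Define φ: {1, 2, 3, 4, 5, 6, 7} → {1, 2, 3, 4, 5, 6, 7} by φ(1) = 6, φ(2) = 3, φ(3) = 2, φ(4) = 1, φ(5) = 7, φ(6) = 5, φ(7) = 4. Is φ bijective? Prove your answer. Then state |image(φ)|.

The values 6, 3, 2, 1, 7, 5, 4 are a permutation of {1, 2, 3, 4, 5, 6, 7}: each element appears exactly once.
So φ is injective and surjective, hence bijective.
The image of φ is {1, 2, 3, 4, 5, 6, 7}, which has 7 elements.

7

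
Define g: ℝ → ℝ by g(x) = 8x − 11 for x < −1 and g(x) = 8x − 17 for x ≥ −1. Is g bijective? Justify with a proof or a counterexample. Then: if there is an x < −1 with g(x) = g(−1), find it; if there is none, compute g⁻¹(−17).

Both pieces are strictly increasing (slopes 8 and 8), so each is injective on its own interval.
The left piece maps (−∞, −1) onto (−∞, −19); the right piece maps [−1, ∞) onto [−25, ∞).
These images overlap. In particular g(−1) = −25 (right piece), and solving 8x − 11 = −25 on the left piece gives x = −7/4 < −1.
So g(−7/4) = g(−1) with −7/4 ≠ −1, and g is not injective, hence not bijective. This x = −7/4 is the requested value below −1.

-7/4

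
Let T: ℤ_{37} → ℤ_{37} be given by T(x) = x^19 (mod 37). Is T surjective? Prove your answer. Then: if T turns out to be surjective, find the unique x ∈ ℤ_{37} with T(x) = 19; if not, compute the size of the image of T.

Since 37 is prime, the nonzero elements of ℤ_{37} form a cyclic group of order 36.
As gcd(19, 36) = 1, raising to the 19th power is a bijection on this group: if u^19 ≡ v^19 then (uv^{−1})^19 = 1, and the only element of order dividing gcd(19, 36) = 1 is 1, so u = v.
With T(0) = 0 this makes T injective on all of ℤ_{37}, hence bijective (finite equal-size domain and codomain). In particular T is surjective.
Since T is surjective, we find the preimage of 19. The inverse of x ↦ x^19 on (ℤ_{37})^× is x ↦ x^19, because 19·19 = 361 = 10·36 + 1 ≡ 1 (mod 36) and x^{36} = 1 for x ≠ 0 (Fermat). So T⁻¹(19) = 19^19 mod 37.
Repeated squaring mod 37: 19^1 ≡ 19, 19^2 ≡ 19² = 361 ≡ 28, 19^4 ≡ 28² = 784 ≡ 7, 19^8 ≡ 7² = 49 ≡ 12, 19^16 ≡ 12² = 144 ≡ 33. Since 19 = 16 + 2 + 1, 19^19 ≡ 33·28·19: 33·28 = 924 ≡ 36, then 36·19 = 684 ≡ 18. So 19^19 ≡ 18 (mod 37).
Hence T⁻¹(19) = 18.

18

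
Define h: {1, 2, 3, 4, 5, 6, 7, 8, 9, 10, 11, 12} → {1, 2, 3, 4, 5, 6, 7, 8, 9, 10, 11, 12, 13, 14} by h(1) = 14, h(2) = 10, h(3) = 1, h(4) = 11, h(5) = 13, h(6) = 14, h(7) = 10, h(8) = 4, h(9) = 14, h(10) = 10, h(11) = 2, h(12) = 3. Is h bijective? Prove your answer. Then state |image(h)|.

h(1) = 14 = h(6) with 1 ≠ 6, so h is not injective, hence not bijective.
The image of h is {1, 2, 3, 4, 10, 11, 13, 14}, which has 8 elements.

8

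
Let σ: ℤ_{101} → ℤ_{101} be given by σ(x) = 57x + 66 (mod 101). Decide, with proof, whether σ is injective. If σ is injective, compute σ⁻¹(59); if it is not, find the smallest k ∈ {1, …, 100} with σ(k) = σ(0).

30

Suppose σ(x_1) = σ(x_2) in ℤ_{101}. Then 57x_1 + 66 ≡ 57x_2 + 66 (mod 101), thus 57(x_1 − x_2) ≡ 0 (mod 101).
Since gcd(57, 101) = 1, 57 is invertible modulo 101, so x_1 − x_2 ≡ 0 (mod 101), i.e. x_1 = x_2.
Thus σ is injective.
We now compute 57⁻¹ mod 101 explicitly. Euclid's algorithm: 101 = 1·57 + 44, 57 = 1·44 + 13, 44 = 3·13 + 5, 13 = 2·5 + 3, 5 = 1·3 + 2, 3 = 1·2 + 1; back-substituting gives 1 = 39·57 − 22·101, so 57⁻¹ ≡ 39 (mod 101).
Since σ is injective, we find σ⁻¹(59): we need 57x ≡ 59 − 66 ≡ 94 (mod 101). Using 57⁻¹ = 39: x ≡ 39·94 = 3666 = 36·101 + 30, so x = 30.
Check: σ(30) = 57·30 + 66 = 1776 = 17·101 + 59 ≡ 59 (mod 101).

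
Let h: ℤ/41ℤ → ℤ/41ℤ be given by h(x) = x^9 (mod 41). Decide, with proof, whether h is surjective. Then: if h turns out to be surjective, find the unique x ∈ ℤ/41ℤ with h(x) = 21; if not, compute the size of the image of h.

Since 41 is prime, the nonzero elements of ℤ/41ℤ form a cyclic group of order 40.
As gcd(9, 40) = 1, raising to the 9th power is a bijection on this group: if x_1^9 ≡ x_2^9 then (x_1x_2^{−1})^9 = 1, and the only element of order dividing gcd(9, 40) = 1 is 1, so x_1 = x_2.
With h(0) = 0 this makes h injective on all of ℤ/41ℤ, hence bijective (finite equal-size domain and codomain). In particular h is surjective.
Since h is surjective, we find the preimage of 21. The inverse of x ↦ x^9 on (ℤ/41ℤ)^× is x ↦ x^9, because 9·9 = 81 = 2·40 + 1 ≡ 1 (mod 40) and x^{40} = 1 for x ≠ 0 (Fermat). So h⁻¹(21) = 21^9 mod 41.
Repeated squaring mod 41: 21^1 ≡ 21, 21^2 ≡ 21² = 441 ≡ 31, 21^4 ≡ 31² = 961 ≡ 18, 21^8 ≡ 18² = 324 ≡ 37. Since 9 = 8 + 1, 21^9 ≡ 37·21: 37·21 = 777 ≡ 39. So 21^9 ≡ 39 (mod 41).
Hence h⁻¹(21) = 39.

39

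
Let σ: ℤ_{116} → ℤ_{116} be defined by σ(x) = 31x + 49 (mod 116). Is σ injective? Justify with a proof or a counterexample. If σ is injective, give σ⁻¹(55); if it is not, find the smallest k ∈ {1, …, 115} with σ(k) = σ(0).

90

Recall that injectivity means: for all x_1, x_2 in the domain, σ(x_1) = σ(x_2) implies x_1 = x_2.
Suppose σ(x_1) = σ(x_2) in ℤ_{116}. Then 31x_1 + 49 ≡ 31x_2 + 49 (mod 116), so 31(x_1 − x_2) ≡ 0 (mod 116).
Since gcd(31, 116) = 1, 31 is invertible modulo 116, therefore x_1 − x_2 ≡ 0 (mod 116), i.e. x_1 = x_2.
Thus σ is injective.
We now compute 31⁻¹ mod 116 explicitly. Euclid's algorithm: 116 = 3·31 + 23, 31 = 1·23 + 8, 23 = 2·8 + 7, 8 = 1·7 + 1; back-substituting gives 1 = 15·31 − 4·116, so 31⁻¹ ≡ 15 (mod 116).
Since σ is injective, we find σ⁻¹(55): we need 31x ≡ 55 − 49 ≡ 6 (mod 116). Using 31⁻¹ = 15: x ≡ 15·6 = 90, so x = 90.
Check: σ(90) = 31·90 + 49 = 2839 = 24·116 + 55 ≡ 55 (mod 116).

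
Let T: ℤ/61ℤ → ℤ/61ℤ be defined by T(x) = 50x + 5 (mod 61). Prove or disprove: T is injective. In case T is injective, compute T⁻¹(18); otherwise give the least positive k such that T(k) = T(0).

21

Recall: T is injective if T(u) = T(v) implies u = v.
If T(u) = T(v), then 50u ≡ 50v (mod 61). Because gcd(50, 61) = 1, we may cancel 50 to get u ≡ v (mod 61).
Thus T is injective.
We now compute 50⁻¹ mod 61 explicitly. Euclid's algorithm: 61 = 1·50 + 11, 50 = 4·11 + 6, 11 = 1·6 + 5, 6 = 1·5 + 1; back-substituting gives 1 = 11·50 − 9·61, so 50⁻¹ ≡ 11 (mod 61).
Since T is injective, we find T⁻¹(18): we need 50x ≡ 18 − 5 ≡ 13 (mod 61). Using 50⁻¹ = 11: x ≡ 11·13 = 143 = 2·61 + 21, so x = 21.
Check: T(21) = 50·21 + 5 = 1055 = 17·61 + 18 ≡ 18 (mod 61).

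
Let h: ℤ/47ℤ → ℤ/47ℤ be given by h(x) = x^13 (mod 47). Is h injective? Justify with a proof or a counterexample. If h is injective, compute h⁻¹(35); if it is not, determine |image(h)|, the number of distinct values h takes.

Since 47 is prime, the nonzero elements of ℤ/47ℤ form a cyclic group of order 46.
As gcd(13, 46) = 1, raising to the 13th power is a bijection on this group: if s^13 ≡ t^13 then (st^{−1})^13 = 1, and the only element of order dividing gcd(13, 46) = 1 is 1, so s = t.
With h(0) = 0 this makes h injective on all of ℤ/47ℤ, hence bijective (finite equal-size domain and codomain). In particular h is injective.
Since h is injective, we find the preimage of 35. The inverse of x ↦ x^13 on (ℤ/47ℤ)^× is x ↦ x^39, because 13·39 = 507 = 11·46 + 1 ≡ 1 (mod 46) and x^{46} = 1 for x ≠ 0 (Fermat). So h⁻¹(35) = 35^39 mod 47.
Repeated squaring mod 47: 35^1 ≡ 35, 35^2 ≡ 35² = 1225 ≡ 3, 35^4 ≡ 3² = 9, 35^8 ≡ 9² = 81 ≡ 34, 35^16 ≡ 34² = 1156 ≡ 28, 35^32 ≡ 28² = 784 ≡ 32. Since 39 = 32 + 4 + 2 + 1, 35^39 ≡ 32·9·3·35: 32·9 = 288 ≡ 6, then 6·3 = 18, then 18·35 = 630 ≡ 19. So 35^39 ≡ 19 (mod 47).
Hence h⁻¹(35) = 19.

19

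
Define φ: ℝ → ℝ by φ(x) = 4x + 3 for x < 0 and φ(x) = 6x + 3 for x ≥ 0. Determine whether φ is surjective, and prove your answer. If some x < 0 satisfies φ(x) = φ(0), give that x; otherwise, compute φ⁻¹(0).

-3/4

Both pieces are strictly increasing (slopes 4 and 6), so each is injective on its own interval.
The left piece maps (−∞, 0) onto (−∞, 3); the right piece maps [0, ∞) onto [3, ∞).
These images together cover ℝ, so φ is surjective.
Because the two images are disjoint, no x < 0 has φ(x) = φ(0), so we compute φ⁻¹(0): 0 lies in (−∞, 3), so solve 4x + 3 = 0: x = (0 − 3)/4 = −3/4.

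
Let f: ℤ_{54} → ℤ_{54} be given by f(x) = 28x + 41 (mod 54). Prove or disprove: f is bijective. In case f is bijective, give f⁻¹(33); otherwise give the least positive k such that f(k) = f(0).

27

We have gcd(28, 54) = 2 > 1. Taking u = 0 and v = 27: f(0) = 41 and f(27) = 28·27 + 41 = 797 ≡ 41 (mod 54).
So f(0) = f(27) while 0 ≠ 27, hence f is not injective, hence not bijective.
Since f is not bijective, we find the least positive k with f(k) = f(0): this means 28k ≡ 0 (mod 54), i.e. 54 ∣ 28k. Since gcd(28, 54) = 2, dividing through by 2 this holds exactly when 27 ∣ 14k, and as gcd(14, 27) = 1, exactly when 27 ∣ k.
The smallest positive such k is 27.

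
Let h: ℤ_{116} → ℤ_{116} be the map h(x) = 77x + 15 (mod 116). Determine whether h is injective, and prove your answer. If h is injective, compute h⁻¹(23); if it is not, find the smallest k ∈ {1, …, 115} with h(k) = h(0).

92

Recall: h is injective when h(x_1) = h(x_2) forces x_1 = x_2.
Suppose h(x_1) = h(x_2) in ℤ_{116}. Then 77x_1 + 15 ≡ 77x_2 + 15 (mod 116), thus 77(x_1 − x_2) ≡ 0 (mod 116).
Since gcd(77, 116) = 1, 77 is invertible modulo 116, so x_1 − x_2 ≡ 0 (mod 116), i.e. x_1 = x_2.
Thus h is injective.
We now compute 77⁻¹ mod 116 explicitly. Euclid's algorithm: 116 = 1·77 + 39, 77 = 1·39 + 38, 39 = 1·38 + 1; back-substituting gives 1 = 113·77 − 75·116, so 77⁻¹ ≡ 113 (mod 116).
Since h is injective, we find h⁻¹(23): we need 77x ≡ 23 − 15 ≡ 8 (mod 116). Using 77⁻¹ = 113: x ≡ 113·8 = 904 = 7·116 + 92, so x = 92.
Check: h(92) = 77·92 + 15 = 7099 = 61·116 + 23 ≡ 23 (mod 116).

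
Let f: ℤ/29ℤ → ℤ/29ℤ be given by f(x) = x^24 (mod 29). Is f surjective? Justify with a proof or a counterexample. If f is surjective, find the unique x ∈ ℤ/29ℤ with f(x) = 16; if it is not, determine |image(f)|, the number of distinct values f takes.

8

f(2): Repeated squaring mod 29: 2^1 ≡ 2, 2^2 ≡ 2² = 4, 2^4 ≡ 4² = 16, 2^8 ≡ 16² = 256 ≡ 24, 2^16 ≡ 24² = 576 ≡ 25. Since 24 = 16 + 8, 2^24 ≡ 25·24: 25·24 = 600 ≡ 20. So 2^24 ≡ 20 (mod 29).
f(5): Repeated squaring mod 29: 5^1 ≡ 5, 5^2 ≡ 5² = 25, 5^4 ≡ 25² = 625 ≡ 16, 5^8 ≡ 16² = 256 ≡ 24, 5^16 ≡ 24² = 576 ≡ 25. Since 24 = 16 + 8, 5^24 ≡ 25·24: 25·24 = 600 ≡ 20. So 5^24 ≡ 20 (mod 29).
So f(2) = f(5) = 20 while 2 ≠ 5, therefore f is not injective.
A non-injective map from the 29-element set ℤ/29ℤ to itself takes at most 28 distinct values, so it cannot be surjective. So f is not surjective.
Since f is not surjective, we determine |image(f)|. Computing x^24 mod 29 for each x (by repeated squaring, reducing mod 29 at every step), the values f(0), f(1), …, f(28) are: 0, 1, 20, 24, 23, 20, 16, 24, 25, 25, 23, 7, 1, 7, 16, 16, 7, 1, 7, 23, 25, 25, 24, 16, 20, 23, 24, 20, 1.
The distinct values are {0, 1, 7, 16, 20, 23, 24, 25}; there are 8 of them.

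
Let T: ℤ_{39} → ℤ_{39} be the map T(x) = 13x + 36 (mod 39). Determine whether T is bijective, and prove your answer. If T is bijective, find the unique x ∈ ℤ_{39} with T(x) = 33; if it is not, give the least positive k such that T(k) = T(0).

3

We have gcd(13, 39) = 13 > 1. Taking x_1 = 0 and x_2 = 3: T(0) = 36 and T(3) = 13·3 + 36 = 75 ≡ 36 (mod 39).
So T(0) = T(3) while 0 ≠ 3, therefore T is not injective, hence not bijective.
Since T is not bijective, we find the least positive k with T(k) = T(0): this means 13k ≡ 0 (mod 39), i.e. 39 ∣ 13k. Since gcd(13, 39) = 13, dividing through by 13 this holds exactly when 3 ∣ k.
The smallest positive such k is 3.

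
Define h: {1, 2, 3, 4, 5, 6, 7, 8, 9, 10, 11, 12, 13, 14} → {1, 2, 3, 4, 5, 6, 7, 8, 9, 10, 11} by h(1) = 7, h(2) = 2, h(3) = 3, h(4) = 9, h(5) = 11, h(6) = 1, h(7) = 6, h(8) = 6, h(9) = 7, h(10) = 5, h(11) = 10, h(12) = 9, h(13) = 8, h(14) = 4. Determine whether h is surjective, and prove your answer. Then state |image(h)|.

11

Every element of the codomain has a preimage: 1 = h(6), 2 = h(2), 3 = h(3), 4 = h(14), 5 = h(10), 6 = h(7), 7 = h(1), 8 = h(13), 9 = h(4), 10 = h(11), 11 = h(5).
Hence h is surjective.
The image of h is {1, 2, 3, 4, 5, 6, 7, 8, 9, 10, 11}, which has 11 elements.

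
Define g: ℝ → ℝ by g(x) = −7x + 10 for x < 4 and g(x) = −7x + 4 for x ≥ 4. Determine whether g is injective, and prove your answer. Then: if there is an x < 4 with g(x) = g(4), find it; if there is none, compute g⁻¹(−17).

27/7

Both pieces are strictly decreasing (slopes −7 and −7), so each is injective on its own interval.
The left piece maps (−∞, 4) onto (−18, ∞); the right piece maps [4, ∞) onto (−∞, −24].
These images are disjoint, so no value is attained by both pieces. Hence g is injective.
Because the two images are disjoint, no x < 4 has g(x) = g(4), so we compute g⁻¹(−17): −17 lies in (−18, ∞), so solve −7x + 10 = −17: x = (−17 − 10)/(−7) = 27/7.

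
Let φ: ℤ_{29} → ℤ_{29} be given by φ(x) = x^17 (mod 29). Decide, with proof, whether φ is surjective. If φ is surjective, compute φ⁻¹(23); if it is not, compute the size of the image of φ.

Since 29 is prime, the nonzero elements of ℤ_{29} form a cyclic group of order 28.
As gcd(17, 28) = 1, raising to the 17th power is a bijection on this group: if x_1^17 ≡ x_2^17 then (x_1x_2^{−1})^17 = 1, and the only element of order dividing gcd(17, 28) = 1 is 1, so x_1 = x_2.
With φ(0) = 0 this makes φ injective on all of ℤ_{29}, hence bijective (finite equal-size domain and codomain). In particular φ is surjective.
Since φ is surjective, we find the preimage of 23. The inverse of x ↦ x^17 on (ℤ_{29})^× is x ↦ x^5, because 17·5 = 85 = 3·28 + 1 ≡ 1 (mod 28) and x^{28} = 1 for x ≠ 0 (Fermat). So φ⁻¹(23) = 23^5 mod 29.
Repeated squaring mod 29: 23^1 ≡ 23, 23^2 ≡ 23² = 529 ≡ 7, 23^4 ≡ 7² = 49 ≡ 20. Since 5 = 4 + 1, 23^5 ≡ 20·23: 20·23 = 460 ≡ 25. So 23^5 ≡ 25 (mod 29).
Hence φ⁻¹(23) = 25.

25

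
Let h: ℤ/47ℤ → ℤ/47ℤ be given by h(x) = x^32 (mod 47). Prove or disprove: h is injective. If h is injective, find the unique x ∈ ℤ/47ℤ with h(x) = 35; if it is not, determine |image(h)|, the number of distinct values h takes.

24

h(23): Repeated squaring mod 47: 23^1 ≡ 23, 23^2 ≡ 23² = 529 ≡ 12, 23^4 ≡ 12² = 144 ≡ 3, 23^8 ≡ 3² = 9, 23^16 ≡ 9² = 81 ≡ 34, 23^32 ≡ 34² = 1156 ≡ 28. So 23^32 ≡ 28 (mod 47).
h(24): Repeated squaring mod 47: 24^1 ≡ 24, 24^2 ≡ 24² = 576 ≡ 12, 24^4 ≡ 12² = 144 ≡ 3, 24^8 ≡ 3² = 9, 24^16 ≡ 9² = 81 ≡ 34, 24^32 ≡ 34² = 1156 ≡ 28. So 24^32 ≡ 28 (mod 47).
So h(23) = h(24) = 28 while 23 ≠ 24, thus h is not injective.
Since h is not injective, we determine |image(h)|. Computing x^32 mod 47 for each x (by repeated squaring, reducing mod 47 at every step), the values h(0), h(1), …, h(46) are: 0, 1, 42, 37, 25, 7, 3, 18, 16, 6, 12, 9, 32, 36, 4, 24, 14, 21, 17, 27, 34, 8, 2, 28, 28, 2, 8, 34, 27, 17, 21, 14, 24, 4, 36, 32, 9, 12, 6, 16, 18, 3, 7, 25, 37, 42, 1.
The distinct values are {0, 1, 2, 3, 4, 6, 7, 8, 9, 12, 14, 16, 17, 18, 21, 24, 25, 27, 28, 32, 34, 36, 37, 42}; there are 24 of them.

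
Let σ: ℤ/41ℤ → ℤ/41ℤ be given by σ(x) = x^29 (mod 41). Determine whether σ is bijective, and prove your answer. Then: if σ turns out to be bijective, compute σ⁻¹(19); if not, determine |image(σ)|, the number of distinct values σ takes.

35

Since 41 is prime, the nonzero elements of ℤ/41ℤ form a cyclic group of order 40.
As gcd(29, 40) = 1, raising to the 29th power is a bijection on this group: if x_1^29 ≡ x_2^29 then (x_1x_2^{−1})^29 = 1, and the only element of order dividing gcd(29, 40) = 1 is 1, so x_1 = x_2.
With σ(0) = 0 this makes σ injective on all of ℤ/41ℤ, hence bijective (finite equal-size domain and codomain). In particular σ is bijective.
Since σ is bijective, we find the preimage of 19. The inverse of x ↦ x^29 on (ℤ/41ℤ)^× is x ↦ x^29, because 29·29 = 841 = 21·40 + 1 ≡ 1 (mod 40) and x^{40} = 1 for x ≠ 0 (Fermat). So σ⁻¹(19) = 19^29 mod 41.
Repeated squaring mod 41: 19^1 ≡ 19, 19^2 ≡ 19² = 361 ≡ 33, 19^4 ≡ 33² = 1089 ≡ 23, 19^8 ≡ 23² = 529 ≡ 37, 19^16 ≡ 37² = 1369 ≡ 16. Since 29 = 16 + 8 + 4 + 1, 19^29 ≡ 16·37·23·19: 16·37 = 592 ≡ 18, then 18·23 = 414 ≡ 4, then 4·19 = 76 ≡ 35. So 19^29 ≡ 35 (mod 41).
Hence σ⁻¹(19) = 35.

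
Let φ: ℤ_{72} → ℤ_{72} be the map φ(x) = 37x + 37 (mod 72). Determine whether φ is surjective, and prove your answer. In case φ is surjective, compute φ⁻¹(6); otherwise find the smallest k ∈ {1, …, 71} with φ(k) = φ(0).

By definition, φ is surjective if every y in the codomain equals φ(x) for some x in the domain.
Since gcd(37, 72) = 1, 37 is invertible modulo 72. Euclid's algorithm: 72 = 1·37 + 35, 37 = 1·35 + 2, 35 = 17·2 + 1; back-substituting gives 1 = 37·37 − 19·72, so 37⁻¹ ≡ 37 (mod 72).
For any y ∈ ℤ_{72}, x = 37(y − 37) mod 72 satisfies φ(x) = 37·37(y − 37) + 37 ≡ y (since 37·37 ≡ 1 mod 72). So every y has a preimage.
Therefore φ is surjective.
Since φ is surjective, we find φ⁻¹(6): we need 37x ≡ 6 − 37 ≡ 41 (mod 72). Using 37⁻¹ = 37: x ≡ 37·41 = 1517 = 21·72 + 5, so x = 5.
Check: φ(5) = 37·5 + 37 = 222 = 3·72 + 6 ≡ 6 (mod 72).

5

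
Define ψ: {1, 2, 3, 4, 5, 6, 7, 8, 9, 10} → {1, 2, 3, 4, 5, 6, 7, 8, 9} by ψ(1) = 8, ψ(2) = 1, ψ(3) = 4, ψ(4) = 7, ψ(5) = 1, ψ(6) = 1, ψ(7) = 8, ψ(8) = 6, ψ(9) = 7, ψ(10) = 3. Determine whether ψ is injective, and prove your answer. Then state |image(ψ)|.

ψ(2) = 1 = ψ(5) with 2 ≠ 5, so ψ is not injective.
The image of ψ is {1, 3, 4, 6, 7, 8}, which has 6 elements.

6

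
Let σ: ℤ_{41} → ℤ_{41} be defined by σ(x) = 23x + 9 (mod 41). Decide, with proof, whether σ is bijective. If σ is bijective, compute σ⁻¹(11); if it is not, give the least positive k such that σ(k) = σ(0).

9

Recall: σ is injective when σ(a) = σ(b) forces a = b.
Suppose σ(a) = σ(b) in ℤ_{41}. Then 23a + 9 ≡ 23b + 9 (mod 41), therefore 23(a − b) ≡ 0 (mod 41).
Since gcd(23, 41) = 1, 23 is invertible modulo 41, hence a − b ≡ 0 (mod 41), i.e. a = b.
We now compute 23⁻¹ mod 41 explicitly. Euclid's algorithm: 41 = 1·23 + 18, 23 = 1·18 + 5, 18 = 3·5 + 3, 5 = 1·3 + 2, 3 = 1·2 + 1; back-substituting gives 1 = 25·23 − 14·41, so 23⁻¹ ≡ 25 (mod 41).
For any y ∈ ℤ_{41}, x = 25(y − 9) mod 41 satisfies σ(x) = 23·25(y − 9) + 9 ≡ y (since 23·25 ≡ 1 mod 41). So every y has a preimage.
So σ is bijective.
Since σ is bijective, we compute σ⁻¹(11): solve 23x + 9 ≡ 11 (mod 41), i.e. 23x ≡ 2 (mod 41).
Multiplying by 23⁻¹ = 25 gives x ≡ 25·2 = 50 = 1·41 + 9 ≡ 9 (mod 41).
Check: σ(9) = 23·9 + 9 = 216 = 5·41 + 11 ≡ 11 (mod 41).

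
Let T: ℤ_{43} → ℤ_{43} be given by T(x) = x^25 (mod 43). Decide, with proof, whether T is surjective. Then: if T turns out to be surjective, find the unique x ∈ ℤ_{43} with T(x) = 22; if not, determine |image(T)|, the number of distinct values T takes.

Since 43 is prime, the nonzero elements of ℤ_{43} form a cyclic group of order 42.
As gcd(25, 42) = 1, raising to the 25th power is a bijection on this group: if s^25 ≡ t^25 then (st^{−1})^25 = 1, and the only element of order dividing gcd(25, 42) = 1 is 1, so s = t.
With T(0) = 0 this makes T injective on all of ℤ_{43}, hence bijective (finite equal-size domain and codomain). In particular T is surjective.
Since T is surjective, we find the preimage of 22. The inverse of x ↦ x^25 on (ℤ_{43})^× is x ↦ x^37, because 25·37 = 925 = 22·42 + 1 ≡ 1 (mod 42) and x^{42} = 1 for x ≠ 0 (Fermat). So T⁻¹(22) = 22^37 mod 43.
Repeated squaring mod 43: 22^1 ≡ 22, 22^2 ≡ 22² = 484 ≡ 11, 22^4 ≡ 11² = 121 ≡ 35, 22^8 ≡ 35² = 1225 ≡ 21, 22^16 ≡ 21² = 441 ≡ 11, 22^32 ≡ 11² = 121 ≡ 35. Since 37 = 32 + 4 + 1, 22^37 ≡ 35·35·22: 35·35 = 1225 ≡ 21, then 21·22 = 462 ≡ 32. So 22^37 ≡ 32 (mod 43).
Hence T⁻¹(22) = 32.

32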